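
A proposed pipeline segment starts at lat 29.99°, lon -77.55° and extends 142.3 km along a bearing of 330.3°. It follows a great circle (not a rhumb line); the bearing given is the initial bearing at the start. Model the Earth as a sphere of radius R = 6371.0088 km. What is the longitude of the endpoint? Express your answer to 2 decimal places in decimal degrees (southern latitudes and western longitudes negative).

Central angle δ = d/R = 0.022336 rad.
Converting: φ₁ = 0.523424 rad, θ = 5.764823 rad.
sin φ₂ = sin φ₁ cos δ + cos φ₁ sin δ cos θ = (0.499849)(0.999751) + (0.866113)(0.022334)(0.868632) = 0.516527
φ₂ = asin(0.516527) = 0.542789 rad = 31.10°.
Δλ = atan2( sin θ sin δ cos φ₁ , cos δ − sin φ₁ sin φ₂ ) = atan2(-0.009584, 0.741565) = -0.012923 rad = -0.74°.
Hence λ₂ = -77.55° + -0.74° = -78.29°.

longitude -78.29°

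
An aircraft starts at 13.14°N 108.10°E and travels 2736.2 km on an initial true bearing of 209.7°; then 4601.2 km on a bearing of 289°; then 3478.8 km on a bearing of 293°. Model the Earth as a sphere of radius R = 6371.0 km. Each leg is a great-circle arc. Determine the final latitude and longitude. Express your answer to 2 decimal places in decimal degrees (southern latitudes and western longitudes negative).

latitude 16.88°, longitude 27.16°

Apply the spherical direct solution leg by leg, carrying full precision between legs.
Leg 1: from (13.14°, 108.10°), δ = 2736.2/6371 = 0.429477 rad, θ = 209.7° → φ = -8.37°, λ = 96.06°.
Leg 2: from (-8.37°, 96.06°), δ = 4601.2/6371 = 0.722210 rad, θ = 289° → φ = 5.95°, λ = 57.13°.
Leg 3: from (5.95°, 57.13°), δ = 3478.8/6371 = 0.546037 rad, θ = 293° → φ = 16.88°, λ = 27.16°.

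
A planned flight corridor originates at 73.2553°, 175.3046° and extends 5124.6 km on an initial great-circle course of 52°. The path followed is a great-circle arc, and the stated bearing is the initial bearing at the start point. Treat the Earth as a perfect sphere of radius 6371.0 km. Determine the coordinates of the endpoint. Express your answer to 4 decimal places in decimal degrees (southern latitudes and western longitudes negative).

latitude 52.3673°, longitude -73.0842°

Central angle δ = d/R = 0.804364 rad.
Start latitude φ₁ = 1.278546 rad; initial bearing θ = 0.907571 rad.
Applying the spherical law of cosines for sides, sin φ₂ = sin φ₁ cos δ + cos φ₁ sin δ cos θ = 0.791942, so φ₂ = 52.3673°.
Δλ = atan2( sin θ sin δ cos φ₁ , cos δ − sin φ₁ sin φ₂ ) = atan2(0.163551, -0.064792) = 1.947984 rad = 111.6112°.
λ₂ = 175.3046° + 111.6112° = 286.9158°, normalized to (−180°, 180°] → -73.0842°.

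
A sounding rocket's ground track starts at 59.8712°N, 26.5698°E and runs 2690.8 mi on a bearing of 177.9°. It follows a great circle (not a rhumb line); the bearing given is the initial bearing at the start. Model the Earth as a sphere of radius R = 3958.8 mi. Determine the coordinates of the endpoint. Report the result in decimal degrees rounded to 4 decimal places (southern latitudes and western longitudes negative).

latitude 20.9402°, longitude 27.9829°

Angular distance δ = d/R = 2690.8 / 3958.8 = 0.679701 rad.
Start latitude φ₁ = 1.044950 rad; initial bearing θ = 3.104941 rad.
sin φ₂ = sin φ₁ cos δ + cos φ₁ sin δ cos θ = (0.864899)(0.777761) + (0.501946)(0.628560)(-0.999328) = 0.357393
φ₂ = asin(0.357393) = 0.365476 rad = 20.9402°.
Then Δλ = atan2(0.011561, 0.468651) = 0.024664 rad, from sin θ sin δ cos φ₁ over cos δ − sin φ₁ sin φ₂.
Hence λ₂ = 26.5698° + 1.4131° = 27.9829°.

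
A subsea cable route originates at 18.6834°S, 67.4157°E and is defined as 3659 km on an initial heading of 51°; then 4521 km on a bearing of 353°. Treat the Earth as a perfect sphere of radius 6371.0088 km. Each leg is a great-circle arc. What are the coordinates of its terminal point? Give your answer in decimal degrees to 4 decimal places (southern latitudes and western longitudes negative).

latitude 43.4232°, longitude 86.1528°

Apply the spherical direct solution leg by leg, carrying full precision between legs.
Leg 1: from (-18.6834°, 67.4157°), δ = 3659/6371.0088 = 0.574320 rad, θ = 51° → φ = 3.1487°, λ = 92.4293°.
Leg 2: from (3.1487°, 92.4293°), δ = 4521/6371.0088 = 0.709621 rad, θ = 353° → φ = 43.4232°, λ = 86.1528°.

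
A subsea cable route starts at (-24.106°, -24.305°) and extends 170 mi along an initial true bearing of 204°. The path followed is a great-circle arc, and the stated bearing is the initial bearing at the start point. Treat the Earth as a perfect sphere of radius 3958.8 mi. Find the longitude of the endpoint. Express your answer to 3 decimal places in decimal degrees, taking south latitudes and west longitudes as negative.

The arc subtends δ = 170/3958.8 = 0.042942 rad at the centre.
Converting: φ₁ = -0.420729 rad, θ = 3.560472 rad.
sin φ₂ = sin φ₁ cos δ + cos φ₁ sin δ cos θ = (-0.408426)(0.999078) + (0.912791)(0.042929)(-0.913545) = -0.443847
φ₂ = asin(-0.443847) = -0.459887 rad = -26.350°.
Δλ = atan2( sin θ sin δ cos φ₁ , cos δ − sin φ₁ sin φ₂ ) = atan2(-0.015938, 0.817799) = -0.019487 rad = -1.116°.
Hence λ₂ = -24.305° + -1.116° = -25.421°.

longitude -25.421°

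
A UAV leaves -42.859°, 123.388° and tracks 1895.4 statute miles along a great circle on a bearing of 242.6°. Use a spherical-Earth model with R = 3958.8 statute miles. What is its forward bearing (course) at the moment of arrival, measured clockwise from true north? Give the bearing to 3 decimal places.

The arc subtends δ = 1895.4/3958.8 = 0.478781 rad at the centre.
With φ₁ = -42.859° = -0.748031 rad and θ = 242.6° = 4.234169 rad:
Applying the spherical law of cosines for sides, sin φ₂ = sin φ₁ cos δ + cos φ₁ sin δ cos θ = -0.759125, so φ₂ = -49.387°.
For the longitude increment, Δλ = atan2( sin θ sin δ cos φ₁, cos δ − sin φ₁ sin φ₂ ) = atan2(-0.299820, 0.371203) = -38.928°.
λ₂ = λ₁ + Δλ = 84.460°.
The forward bearing on arrival equals the back-azimuth from the destination plus 180°.
Back-azimuth from P₂ (-49.387°, 84.460°) to P₁ (-42.859°, 123.388°), with Δλ' = λ₁ − λ₂ = 38.928°: atan2( sin Δλ' cos φ₁ , cos φ₂ sin φ₁ − sin φ₂ cos φ₁ cos Δλ' ) = 91.229°.
Final bearing = (91.229° + 180°) mod 360° = 271.229°.

final bearing 271.229°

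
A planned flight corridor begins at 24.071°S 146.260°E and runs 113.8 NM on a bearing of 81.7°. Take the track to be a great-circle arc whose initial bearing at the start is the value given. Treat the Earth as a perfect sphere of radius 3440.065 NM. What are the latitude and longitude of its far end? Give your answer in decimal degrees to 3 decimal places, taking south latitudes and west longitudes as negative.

latitude -23.784°, longitude 148.310°

The arc subtends δ = 113.8/3440.065 = 0.033081 rad at the centre.
With φ₁ = -24.071° = -0.420118 rad and θ = 81.7° = 1.425934 rad:
Applying the spherical law of cosines for sides, sin φ₂ = sin φ₁ cos δ + cos φ₁ sin δ cos θ = -0.403286, so φ₂ = -23.784°.
For the longitude increment, Δλ = atan2( sin θ sin δ cos φ₁, cos δ − sin φ₁ sin φ₂ ) = atan2(0.029882, 0.834965) = 2.050°.
λ₂ = λ₁ + Δλ = 148.310°.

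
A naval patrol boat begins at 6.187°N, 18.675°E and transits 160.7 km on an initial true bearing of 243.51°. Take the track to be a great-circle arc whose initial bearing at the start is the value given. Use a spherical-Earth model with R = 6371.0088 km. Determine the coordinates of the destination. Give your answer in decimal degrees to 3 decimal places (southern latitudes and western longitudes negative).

The arc subtends δ = 160.7/6371.0088 = 0.025224 rad at the centre.
With φ₁ = 6.187° = 0.107984 rad and θ = 243.51° = 4.250051 rad:
Applying the spherical law of cosines for sides, sin φ₂ = sin φ₁ cos δ + cos φ₁ sin δ cos θ = 0.096555, so φ₂ = 5.541°.
Δλ = atan2( sin θ sin δ cos φ₁ , cos δ − sin φ₁ sin φ₂ ) = atan2(-0.022442, 0.989276) = -0.022681 rad = -1.300°.
λ₂ = λ₁ + Δλ = 17.375°.

latitude 5.541°, longitude 17.375°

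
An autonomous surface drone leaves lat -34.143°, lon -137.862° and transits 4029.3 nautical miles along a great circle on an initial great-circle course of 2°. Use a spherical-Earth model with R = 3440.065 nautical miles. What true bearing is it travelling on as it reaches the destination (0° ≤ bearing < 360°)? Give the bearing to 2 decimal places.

final bearing 1.97°

δ = 4029.3/3440.065 = 1.171286 rad (67.1097°).
Converting: φ₁ = -0.595908 rad, θ = 0.034907 rad.
sin φ₂ = sin φ₁ cos δ + cos φ₁ sin δ cos θ = (-0.561260)(0.388967) + (0.827639)(0.921252)(0.999391) = 0.543688
φ₂ = asin(0.543688) = 0.574825 rad = 32.935°.
For the longitude increment, Δλ = atan2( sin θ sin δ cos φ₁, cos δ − sin φ₁ sin φ₂ ) = atan2(0.026610, 0.694118) = 2.195°.
λ₂ = λ₁ + Δλ = -135.667°.
The forward bearing on arrival equals the back-azimuth from the destination plus 180°.
Back-azimuth from P₂ (32.94°, -135.67°) to P₁ (-34.14°, -137.86°), with Δλ' = λ₁ − λ₂ = -2.20°: atan2( sin Δλ' cos φ₁ , cos φ₂ sin φ₁ − sin φ₂ cos φ₁ cos Δλ' ) = 181.97°.
Final bearing = (181.97° + 180°) mod 360° = 1.97°.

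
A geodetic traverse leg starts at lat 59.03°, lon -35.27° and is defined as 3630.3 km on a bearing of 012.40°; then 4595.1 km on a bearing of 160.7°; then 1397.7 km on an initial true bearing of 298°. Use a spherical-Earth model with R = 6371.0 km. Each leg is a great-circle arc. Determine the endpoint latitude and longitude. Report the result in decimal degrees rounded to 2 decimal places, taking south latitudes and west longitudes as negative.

latitude 47.07°, longitude 64.57°

Apply the spherical direct solution leg by leg, carrying full precision between legs.
Leg 1: from (59.03°, -35.27°), δ = 3630.3/6371 = 0.569816 rad, θ = 12.4° → φ = 83.26°, λ = 63.80°.
Leg 2: from (83.26°, 63.80°), δ = 4595.1/6371 = 0.721253 rad, θ = 160.7° → φ = 42.27°, λ = 80.95°.
Leg 3: from (42.27°, 80.95°), δ = 1397.7/6371 = 0.219385 rad, θ = 298° → φ = 47.07°, λ = 64.57°.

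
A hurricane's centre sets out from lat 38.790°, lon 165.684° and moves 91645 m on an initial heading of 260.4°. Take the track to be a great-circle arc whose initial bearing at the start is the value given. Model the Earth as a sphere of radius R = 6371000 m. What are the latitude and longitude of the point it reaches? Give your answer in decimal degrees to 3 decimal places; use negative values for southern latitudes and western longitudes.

latitude 38.648°, longitude 164.643°

Angular distance δ = d/R = 91645 / 6371000 = 0.014385 rad.
Start latitude φ₁ = 0.677013 rad; initial bearing θ = 4.544837 rad.
Applying the spherical law of cosines for sides, sin φ₂ = sin φ₁ cos δ + cos φ₁ sin δ cos θ = 0.624533, so φ₂ = 38.648°.
Then Δλ = atan2(-0.011055, 0.608647) = -0.018161 rad, from sin θ sin δ cos φ₁ over cos δ − sin φ₁ sin φ₂.
λ₂ = λ₁ + Δλ = 164.643°.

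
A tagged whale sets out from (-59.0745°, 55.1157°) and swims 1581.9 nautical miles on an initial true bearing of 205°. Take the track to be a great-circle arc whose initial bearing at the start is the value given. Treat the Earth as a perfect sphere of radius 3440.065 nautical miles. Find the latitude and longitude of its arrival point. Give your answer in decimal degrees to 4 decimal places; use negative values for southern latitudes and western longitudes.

latitude -77.2753°, longitude -3.2617°

The arc subtends δ = 1581.9/3440.065 = 0.459846 rad at the centre.
Converting: φ₁ = -1.031045 rad, θ = 3.577925 rad.
Destination latitude: φ₂ = arcsin( sin φ₁ cos δ + cos φ₁ sin δ cos θ ) = arcsin(-0.975440) = -77.2753°.
For the longitude increment, Δλ = atan2( sin θ sin δ cos φ₁, cos δ − sin φ₁ sin φ₂ ) = atan2(-0.096393, 0.059353) = -58.3774°.
Hence λ₂ = 55.1157° + -58.3774° = -3.2617°.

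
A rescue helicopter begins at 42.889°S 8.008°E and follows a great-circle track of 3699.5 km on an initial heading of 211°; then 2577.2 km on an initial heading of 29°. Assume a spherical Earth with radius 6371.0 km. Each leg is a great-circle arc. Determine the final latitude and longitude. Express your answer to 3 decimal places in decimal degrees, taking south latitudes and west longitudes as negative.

Apply the spherical direct solution leg by leg, carrying full precision between legs.
Leg 1: from (-42.889°, 8.008°), δ = 3699.5/6371 = 0.580678 rad, θ = 211° → φ = -66.001°, λ = -35.995°.
Leg 2: from (-66.001°, -35.995°), δ = 2577.2/6371 = 0.404520 rad, θ = 29° → φ = -44.413°, λ = -20.502°.

latitude -44.413°, longitude -20.502°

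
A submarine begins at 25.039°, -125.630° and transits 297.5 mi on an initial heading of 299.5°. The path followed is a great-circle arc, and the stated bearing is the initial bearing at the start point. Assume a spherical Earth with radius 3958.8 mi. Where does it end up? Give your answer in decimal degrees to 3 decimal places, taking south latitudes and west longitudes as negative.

The arc subtends δ = 297.5/3958.8 = 0.075149 rad at the centre.
Converting: φ₁ = 0.437013 rad, θ = 5.227261 rad.
Applying the spherical law of cosines for sides, sin φ₂ = sin φ₁ cos δ + cos φ₁ sin δ cos θ = 0.455536, so φ₂ = 27.099°.
Then Δλ = atan2(-0.059204, 0.804379) = -0.073469 rad, from sin θ sin δ cos φ₁ over cos δ − sin φ₁ sin φ₂.
Hence λ₂ = -125.630° + -4.209° = -129.839°.

latitude 27.099°, longitude -129.839°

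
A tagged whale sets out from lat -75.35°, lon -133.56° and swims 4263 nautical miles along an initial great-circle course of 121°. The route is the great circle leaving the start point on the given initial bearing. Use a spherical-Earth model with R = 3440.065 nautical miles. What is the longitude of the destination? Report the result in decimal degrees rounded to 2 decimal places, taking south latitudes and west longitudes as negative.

Central angle δ = d/R = 1.239221 rad.
Converting: φ₁ = -1.315106 rad, θ = 2.111848 rad.
sin φ₂ = sin φ₁ cos δ + cos φ₁ sin δ cos θ = (-0.967489)(0.325533) + (0.252914)(0.945531)(-0.515038) = -0.438115
φ₂ = asin(-0.438115) = -0.453500 rad = -25.98°.
Then Δλ = atan2(0.204981, -0.098338) = 2.018106 rad, from sin θ sin δ cos φ₁ over cos δ − sin φ₁ sin φ₂.
Hence λ₂ = -133.56° + 115.63° = -17.93°.

longitude -17.93°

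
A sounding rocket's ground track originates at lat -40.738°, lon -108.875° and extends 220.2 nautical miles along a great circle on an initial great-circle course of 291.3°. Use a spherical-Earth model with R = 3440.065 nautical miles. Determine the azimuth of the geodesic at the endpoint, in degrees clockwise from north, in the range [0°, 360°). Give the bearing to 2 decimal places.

Angular distance δ = d/R = 220.2 / 3440.065 = 0.064010 rad.
With φ₁ = -40.738° = -0.711012 rad and θ = 291.3° = 5.084144 rad:
Applying the spherical law of cosines for sides, sin φ₂ = sin φ₁ cos δ + cos φ₁ sin δ cos θ = -0.633659, so φ₂ = -39.321°.
Δλ = atan2( sin θ sin δ cos φ₁ , cos δ − sin φ₁ sin φ₂ ) = atan2(-0.045157, 0.584426) = -0.077114 rad = -4.418°.
Hence λ₂ = -108.875° + -4.418° = -113.293°.
The forward bearing on arrival equals the back-azimuth from the destination plus 180°.
Back-azimuth from P₂ (-39.32°, -113.29°) to P₁ (-40.74°, -108.88°), with Δλ' = λ₁ − λ₂ = 4.42°: atan2( sin Δλ' cos φ₁ , cos φ₂ sin φ₁ − sin φ₂ cos φ₁ cos Δλ' ) = 114.14°.
Final bearing = (114.14° + 180°) mod 360° = 294.14°.

final bearing 294.14°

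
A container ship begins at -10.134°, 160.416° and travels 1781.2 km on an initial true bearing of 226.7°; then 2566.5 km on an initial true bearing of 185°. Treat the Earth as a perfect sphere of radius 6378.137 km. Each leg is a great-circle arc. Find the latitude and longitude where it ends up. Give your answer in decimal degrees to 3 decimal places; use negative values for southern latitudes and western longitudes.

latitude -43.752°, longitude 145.315°

Apply the spherical direct solution leg by leg, carrying full precision between legs.
Leg 1: from (-10.134°, 160.416°), δ = 1781.2/6378.137 = 0.279267 rad, θ = 226.7° → φ = -20.808°, λ = 148.023°.
Leg 2: from (-20.808°, 148.023°), δ = 2566.5/6378.137 = 0.402390 rad, θ = 185° → φ = -43.752°, λ = 145.315°.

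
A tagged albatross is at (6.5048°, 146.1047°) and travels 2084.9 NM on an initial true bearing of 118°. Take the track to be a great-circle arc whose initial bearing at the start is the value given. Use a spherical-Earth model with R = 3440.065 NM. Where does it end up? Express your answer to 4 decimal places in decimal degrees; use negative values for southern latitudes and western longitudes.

δ = 2084.9/3440.065 = 0.606064 rad (34.7249°).
With φ₁ = 6.5048° = 0.113530 rad and θ = 118° = 2.059489 rad:
Destination latitude: φ₂ = arcsin( sin φ₁ cos δ + cos φ₁ sin δ cos θ ) = arcsin(-0.172597) = -9.9389°.
For the longitude increment, Δλ = atan2( sin θ sin δ cos φ₁, cos δ − sin φ₁ sin φ₂ ) = atan2(0.499722, 0.841449) = 30.7053°.
Hence λ₂ = 146.1047° + 30.7053° = 176.8100°.

latitude -9.9389°, longitude 176.8100°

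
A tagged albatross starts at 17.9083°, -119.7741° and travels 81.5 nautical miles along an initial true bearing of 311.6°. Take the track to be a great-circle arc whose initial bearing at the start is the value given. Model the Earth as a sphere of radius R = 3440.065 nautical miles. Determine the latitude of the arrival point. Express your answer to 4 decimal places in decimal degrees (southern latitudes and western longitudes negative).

Angular distance δ = d/R = 81.5 / 3440.065 = 0.023691 rad.
With φ₁ = 17.9083° = 0.312559 rad and θ = 311.6° = 5.438446 rad:
Destination latitude: φ₂ = arcsin( sin φ₁ cos δ + cos φ₁ sin δ cos θ ) = arcsin(0.322374) = 18.8066°.
Δλ = atan2( sin θ sin δ cos φ₁ , cos δ − sin φ₁ sin φ₂ ) = atan2(-0.016856, 0.900591) = -0.018715 rad = -1.0723°.
λ₂ = -119.7741° + -1.0723° = -120.8464°.

latitude 18.8066°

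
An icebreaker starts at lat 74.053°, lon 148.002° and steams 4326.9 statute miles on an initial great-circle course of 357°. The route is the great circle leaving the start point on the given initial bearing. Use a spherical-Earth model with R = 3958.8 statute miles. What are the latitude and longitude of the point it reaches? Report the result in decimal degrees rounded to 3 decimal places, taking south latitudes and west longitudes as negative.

δ = 4326.9/3958.8 = 1.092983 rad (62.6233°).
Converting: φ₁ = 1.292469 rad, θ = 6.230825 rad.
Destination latitude: φ₂ = arcsin( sin φ₁ cos δ + cos φ₁ sin δ cos θ ) = arcsin(0.685785) = 43.297°.
Δλ = atan2( sin θ sin δ cos φ₁ , cos δ − sin φ₁ sin φ₂ ) = atan2(-0.012769, -0.199555) = -3.077693 rad = -176.339°.
λ₂ = λ₁ + Δλ = -28.337°.

latitude 43.297°, longitude -28.337°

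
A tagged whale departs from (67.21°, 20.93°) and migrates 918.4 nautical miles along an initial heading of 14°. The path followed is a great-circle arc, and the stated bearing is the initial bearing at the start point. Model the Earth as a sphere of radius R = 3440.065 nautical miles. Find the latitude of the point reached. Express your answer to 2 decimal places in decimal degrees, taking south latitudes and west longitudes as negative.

The arc subtends δ = 918.4/3440.065 = 0.266972 rad at the centre.
Start latitude φ₁ = 1.173036 rad; initial bearing θ = 0.244346 rad.
Applying the spherical law of cosines for sides, sin φ₂ = sin φ₁ cos δ + cos φ₁ sin δ cos θ = 0.988424, so φ₂ = 81.27°.
Then Δλ = atan2(0.024722, 0.053316) = 0.434175 rad, from sin θ sin δ cos φ₁ over cos δ − sin φ₁ sin φ₂.
Hence λ₂ = 20.93° + 24.88° = 45.81°.

latitude 81.27°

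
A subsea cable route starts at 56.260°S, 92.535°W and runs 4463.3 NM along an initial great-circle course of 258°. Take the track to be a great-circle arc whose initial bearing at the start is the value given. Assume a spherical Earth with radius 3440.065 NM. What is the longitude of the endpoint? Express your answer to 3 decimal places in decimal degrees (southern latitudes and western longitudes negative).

δ = 4463.3/3440.065 = 1.297446 rad (74.3382°).
Converting: φ₁ = -0.981922 rad, θ = 4.502949 rad.
sin φ₂ = sin φ₁ cos δ + cos φ₁ sin δ cos θ = (-0.831567)(0.269958) + (0.555425)(0.962872)(-0.207912) = -0.335680
φ₂ = asin(-0.335680) = -0.342327 rad = -19.614°.
For the longitude increment, Δλ = atan2( sin θ sin δ cos φ₁, cos δ − sin φ₁ sin φ₂ ) = atan2(-0.523117, -0.009182) = -91.006°.
λ₂ = -92.535° + -91.006° = -183.541°, normalized to (−180°, 180°] → 176.459°.

longitude 176.459°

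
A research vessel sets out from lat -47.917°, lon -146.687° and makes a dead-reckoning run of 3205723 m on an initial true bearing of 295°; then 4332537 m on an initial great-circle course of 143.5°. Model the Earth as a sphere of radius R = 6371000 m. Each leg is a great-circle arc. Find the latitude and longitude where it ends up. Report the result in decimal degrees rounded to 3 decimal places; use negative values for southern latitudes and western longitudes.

Apply the spherical direct solution leg by leg, carrying full precision between legs.
Leg 1: from (-47.917°, -146.687°), δ = 3205723/6371000 = 0.503174 rad, θ = 295° → φ = -30.904°, λ = -177.307°.
Leg 2: from (-30.904°, -177.307°), δ = 4332537/6371000 = 0.680040 rad, θ = 143.5° → φ = -56.416°, λ = -134.761°.

latitude -56.416°, longitude -134.761°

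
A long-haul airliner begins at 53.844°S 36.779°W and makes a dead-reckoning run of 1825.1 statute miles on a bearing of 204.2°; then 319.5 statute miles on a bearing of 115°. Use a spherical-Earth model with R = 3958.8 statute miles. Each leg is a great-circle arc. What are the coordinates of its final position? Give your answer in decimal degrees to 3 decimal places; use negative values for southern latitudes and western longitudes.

latitude -75.609°, longitude -61.932°

Apply the spherical direct solution leg by leg, carrying full precision between legs.
Leg 1: from (-53.844°, -36.779°), δ = 1825.1/3958.8 = 0.461024 rad, θ = 204.2° → φ = -74.263°, λ = -79.029°.
Leg 2: from (-74.263°, -79.029°), δ = 319.5/3958.8 = 0.080706 rad, θ = 115° → φ = -75.609°, λ = -61.932°.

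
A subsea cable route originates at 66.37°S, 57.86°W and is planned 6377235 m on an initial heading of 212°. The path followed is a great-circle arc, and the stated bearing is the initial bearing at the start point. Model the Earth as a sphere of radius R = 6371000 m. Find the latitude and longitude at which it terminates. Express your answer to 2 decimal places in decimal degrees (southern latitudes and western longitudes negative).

latitude -51.30°, longitude 167.67°

Angular distance δ = d/R = 6377235 / 6371000 = 1.000979 rad.
With φ₁ = -66.37° = -1.158375 rad and θ = 212° = 3.700098 rad:
Destination latitude: φ₂ = arcsin( sin φ₁ cos δ + cos φ₁ sin δ cos θ ) = arcsin(-0.780459) = -51.30°.
Then Δλ = atan2(-0.178846, -0.175541) = -2.346868 rad, from sin θ sin δ cos φ₁ over cos δ − sin φ₁ sin φ₂.
λ₂ = -57.86° + -134.47° = -192.33°, normalized to (−180°, 180°] → 167.67°.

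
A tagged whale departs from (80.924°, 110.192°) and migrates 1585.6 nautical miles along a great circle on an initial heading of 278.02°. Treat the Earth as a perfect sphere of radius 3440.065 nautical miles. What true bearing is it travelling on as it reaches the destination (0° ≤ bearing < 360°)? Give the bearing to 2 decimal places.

The arc subtends δ = 1585.6/3440.065 = 0.460922 rad at the centre.
Start latitude φ₁ = 1.412390 rad; initial bearing θ = 4.852364 rad.
sin φ₂ = sin φ₁ cos δ + cos φ₁ sin δ cos θ = (0.987480)(0.895643) + (0.157744)(0.444774)(0.139519) = 0.894218
φ₂ = asin(0.894218) = 1.106682 rad = 63.408°.
Δλ = atan2( sin θ sin δ cos φ₁ , cos δ − sin φ₁ sin φ₂ ) = atan2(-0.069474, 0.012620) = -1.391100 rad = -79.704°.
λ₂ = 110.192° + -79.704° = 30.488°.
The forward bearing on arrival equals the back-azimuth from the destination plus 180°.
Back-azimuth from P₂ (63.41°, 30.49°) to P₁ (80.92°, 110.19°), with Δλ' = λ₁ − λ₂ = 79.70°: atan2( sin Δλ' cos φ₁ , cos φ₂ sin φ₁ − sin φ₂ cos φ₁ cos Δλ' ) = 20.42°.
Final bearing = (20.42° + 180°) mod 360° = 200.42°.

final bearing 200.42°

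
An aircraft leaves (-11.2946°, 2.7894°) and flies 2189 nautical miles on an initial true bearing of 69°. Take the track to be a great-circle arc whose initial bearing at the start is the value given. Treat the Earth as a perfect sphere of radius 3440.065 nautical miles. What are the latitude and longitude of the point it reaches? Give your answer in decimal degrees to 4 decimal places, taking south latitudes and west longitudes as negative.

δ = 2189/3440.065 = 0.636325 rad (36.4587°).
With φ₁ = -11.2946° = -0.197128 rad and θ = 69° = 1.204277 rad:
Applying the spherical law of cosines for sides, sin φ₂ = sin φ₁ cos δ + cos φ₁ sin δ cos θ = 0.051311, so φ₂ = 2.9412°.
For the longitude increment, Δλ = atan2( sin θ sin δ cos φ₁, cos δ − sin φ₁ sin φ₂ ) = atan2(0.544030, 0.814334) = 33.7456°.
λ₂ = λ₁ + Δλ = 36.5350°.

latitude 2.9412°, longitude 36.5350°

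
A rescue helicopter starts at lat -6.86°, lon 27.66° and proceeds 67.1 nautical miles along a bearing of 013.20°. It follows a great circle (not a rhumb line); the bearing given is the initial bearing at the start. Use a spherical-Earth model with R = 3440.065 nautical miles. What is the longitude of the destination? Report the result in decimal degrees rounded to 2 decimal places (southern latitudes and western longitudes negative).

Angular distance δ = d/R = 67.1 / 3440.065 = 0.019505 rad.
Converting: φ₁ = -0.119730 rad, θ = 0.230383 rad.
Destination latitude: φ₂ = arcsin( sin φ₁ cos δ + cos φ₁ sin δ cos θ ) = arcsin(-0.100568) = -5.77°.
Δλ = atan2( sin θ sin δ cos φ₁ , cos δ − sin φ₁ sin φ₂ ) = atan2(0.004422, 0.987798) = 0.004477 rad = 0.26°.
λ₂ = λ₁ + Δλ = 27.92°.

longitude 27.92°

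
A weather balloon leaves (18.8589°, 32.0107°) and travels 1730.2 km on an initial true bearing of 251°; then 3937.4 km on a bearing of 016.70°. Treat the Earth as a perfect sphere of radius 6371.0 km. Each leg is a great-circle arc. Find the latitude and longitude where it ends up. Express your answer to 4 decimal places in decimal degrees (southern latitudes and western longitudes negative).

Apply the spherical direct solution leg by leg, carrying full precision between legs.
Leg 1: from (18.8589°, 32.0107°), δ = 1730.2/6371 = 0.271574 rad, θ = 251° → φ = 13.2233°, λ = 16.9085°.
Leg 2: from (13.2233°, 16.9085°), δ = 3937.4/6371 = 0.618019 rad, θ = 16.7° → φ = 46.6108°, λ = 30.9355°.

latitude 46.6108°, longitude 30.9355°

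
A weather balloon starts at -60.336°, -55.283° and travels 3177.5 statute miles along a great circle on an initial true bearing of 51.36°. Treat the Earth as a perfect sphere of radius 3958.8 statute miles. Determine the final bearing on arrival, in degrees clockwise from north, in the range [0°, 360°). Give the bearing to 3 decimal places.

δ = 3177.5/3958.8 = 0.802642 rad (45.9880°).
Converting: φ₁ = -1.053062 rad, θ = 0.896401 rad.
Applying the spherical law of cosines for sides, sin φ₂ = sin φ₁ cos δ + cos φ₁ sin δ cos θ = -0.381492, so φ₂ = -22.426°.
For the longitude increment, Δλ = atan2( sin θ sin δ cos φ₁, cos δ − sin φ₁ sin φ₂ ) = atan2(0.278018, 0.363314) = 37.424°.
λ₂ = -55.283° + 37.424° = -17.859°.
The forward bearing on arrival equals the back-azimuth from the destination plus 180°.
Back-azimuth from P₂ (-22.426°, -17.859°) to P₁ (-60.336°, -55.283°), with Δλ' = λ₁ − λ₂ = -37.424°: atan2( sin Δλ' cos φ₁ , cos φ₂ sin φ₁ − sin φ₂ cos φ₁ cos Δλ' ) = 204.721°.
Final bearing = (204.721° + 180°) mod 360° = 24.721°.

final bearing 24.721°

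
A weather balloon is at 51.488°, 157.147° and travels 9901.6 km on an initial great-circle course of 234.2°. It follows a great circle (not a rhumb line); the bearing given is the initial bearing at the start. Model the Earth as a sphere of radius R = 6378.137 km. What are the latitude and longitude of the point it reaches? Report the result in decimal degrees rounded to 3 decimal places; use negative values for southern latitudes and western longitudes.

Angular distance δ = d/R = 9901.6 / 6378.137 = 1.552428 rad.
With φ₁ = 51.488° = 0.898635 rad and θ = 234.2° = 4.087561 rad:
Destination latitude: φ₂ = arcsin( sin φ₁ cos δ + cos φ₁ sin δ cos θ ) = arcsin(-0.349807) = -20.476°.
For the longitude increment, Δλ = atan2( sin θ sin δ cos φ₁, cos δ − sin φ₁ sin φ₂ ) = atan2(-0.504947, 0.292084) = -59.953°.
λ₂ = 157.147° + -59.953° = 97.194°.

latitude -20.476°, longitude 97.194°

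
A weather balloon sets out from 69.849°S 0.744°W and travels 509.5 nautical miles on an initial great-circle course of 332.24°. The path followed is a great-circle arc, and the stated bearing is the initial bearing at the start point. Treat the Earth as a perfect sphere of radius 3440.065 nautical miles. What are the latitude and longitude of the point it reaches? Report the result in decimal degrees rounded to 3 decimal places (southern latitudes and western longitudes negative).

latitude -62.071°, longitude -9.182°

The arc subtends δ = 509.5/3440.065 = 0.148108 rad at the centre.
With φ₁ = -69.849° = -1.219095 rad and θ = 332.24° = 5.798682 rad:
sin φ₂ = sin φ₁ cos δ + cos φ₁ sin δ cos θ = (-0.938788)(0.989052) + (0.344495)(0.147567)(0.884906) = -0.883525
φ₂ = asin(-0.883525) = -1.083336 rad = -62.071°.
Then Δλ = atan2(-0.023678, 0.159609) = -0.147275 rad, from sin θ sin δ cos φ₁ over cos δ − sin φ₁ sin φ₂.
λ₂ = λ₁ + Δλ = -9.182°.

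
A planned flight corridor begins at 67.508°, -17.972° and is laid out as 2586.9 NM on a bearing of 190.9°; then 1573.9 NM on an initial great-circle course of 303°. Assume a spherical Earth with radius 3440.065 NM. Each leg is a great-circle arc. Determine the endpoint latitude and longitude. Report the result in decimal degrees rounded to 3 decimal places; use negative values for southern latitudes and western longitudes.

latitude 36.420°, longitude -53.559°

Apply the spherical direct solution leg by leg, carrying full precision between legs.
Leg 1: from (67.508°, -17.972°), δ = 2586.9/3440.065 = 0.751992 rad, θ = 190.9° → φ = 24.719°, λ = -26.147°.
Leg 2: from (24.719°, -26.147°), δ = 1573.9/3440.065 = 0.457520 rad, θ = 303° → φ = 36.420°, λ = -53.559°.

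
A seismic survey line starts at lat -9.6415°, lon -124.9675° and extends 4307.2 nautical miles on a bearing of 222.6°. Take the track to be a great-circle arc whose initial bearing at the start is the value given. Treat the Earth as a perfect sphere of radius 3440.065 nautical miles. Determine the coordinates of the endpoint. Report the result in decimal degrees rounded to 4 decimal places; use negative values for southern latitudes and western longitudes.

The arc subtends δ = 4307.2/3440.065 = 1.252069 rad at the centre.
Converting: φ₁ = -0.168276 rad, θ = 3.885103 rad.
sin φ₂ = sin φ₁ cos δ + cos φ₁ sin δ cos θ = (-0.167483)(0.313358) + (0.985875)(0.949635)(-0.736097) = -0.741632
φ₂ = asin(-0.741632) = -0.835500 rad = -47.8706°.
Then Δλ = atan2(-0.633706, 0.189147) = -1.280736 rad, from sin θ sin δ cos φ₁ over cos δ − sin φ₁ sin φ₂.
λ₂ = -124.9675° + -73.3808° = -198.3483°, normalized to (−180°, 180°] → 161.6517°.

latitude -47.8706°, longitude 161.6517°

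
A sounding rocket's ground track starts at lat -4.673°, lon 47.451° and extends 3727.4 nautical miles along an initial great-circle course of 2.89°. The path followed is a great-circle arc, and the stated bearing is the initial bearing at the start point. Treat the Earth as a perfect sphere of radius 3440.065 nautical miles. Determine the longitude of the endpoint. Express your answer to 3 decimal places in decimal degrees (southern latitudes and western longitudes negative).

Central angle δ = d/R = 1.083526 rad.
Converting: φ₁ = -0.081559 rad, θ = 0.050440 rad.
sin φ₂ = sin φ₁ cos δ + cos φ₁ sin δ cos θ = (-0.081469)(0.468216) + (0.996676)(0.883614)(0.998728) = 0.841412
φ₂ = asin(0.841412) = 0.999891 rad = 57.290°.
Δλ = atan2( sin θ sin δ cos φ₁ , cos δ − sin φ₁ sin φ₂ ) = atan2(0.044403, 0.536764) = 0.082535 rad = 4.729°.
Hence λ₂ = 47.451° + 4.729° = 52.180°.

longitude 52.180°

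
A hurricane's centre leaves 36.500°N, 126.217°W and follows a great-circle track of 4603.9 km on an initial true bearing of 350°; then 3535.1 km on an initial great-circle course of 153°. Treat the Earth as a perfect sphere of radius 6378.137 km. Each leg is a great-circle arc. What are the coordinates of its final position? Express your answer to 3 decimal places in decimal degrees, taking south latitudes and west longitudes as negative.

latitude 45.201°, longitude -134.338°

Apply the spherical direct solution leg by leg, carrying full precision between legs.
Leg 1: from (36.500°, -126.217°), δ = 4603.9/6378.137 = 0.721825 rad, θ = 350° → φ = 75.826°, λ = -154.160°.
Leg 2: from (75.826°, -154.160°), δ = 3535.1/6378.137 = 0.554253 rad, θ = 153° → φ = 45.201°, λ = -134.338°.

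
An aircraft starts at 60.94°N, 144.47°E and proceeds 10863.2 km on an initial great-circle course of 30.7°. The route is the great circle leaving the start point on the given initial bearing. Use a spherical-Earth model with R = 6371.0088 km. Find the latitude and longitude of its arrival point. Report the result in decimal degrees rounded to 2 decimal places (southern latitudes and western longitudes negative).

latitude 17.27°, longitude -67.52°

Central angle δ = d/R = 1.705099 rad.
Converting: φ₁ = 1.063604 rad, θ = 0.535816 rad.
sin φ₂ = sin φ₁ cos δ + cos φ₁ sin δ cos θ = (0.874112)(-0.133899) + (0.485725)(0.990995)(0.859852) = 0.296848
φ₂ = asin(0.296848) = 0.301390 rad = 17.27°.
For the longitude increment, Δλ = atan2( sin θ sin δ cos φ₁, cos δ − sin φ₁ sin φ₂ ) = atan2(0.245750, -0.393378) = 148.01°.
λ₂ = 144.47° + 148.01° = 292.48°, normalized to (−180°, 180°] → -67.52°.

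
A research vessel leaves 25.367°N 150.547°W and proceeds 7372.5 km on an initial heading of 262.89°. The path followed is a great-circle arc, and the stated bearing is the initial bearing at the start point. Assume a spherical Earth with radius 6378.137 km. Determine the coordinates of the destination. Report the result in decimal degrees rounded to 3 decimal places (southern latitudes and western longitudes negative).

Central angle δ = d/R = 1.155902 rad.
With φ₁ = 25.367° = 0.442738 rad and θ = 262.89° = 4.588296 rad:
Applying the spherical law of cosines for sides, sin φ₂ = sin φ₁ cos δ + cos φ₁ sin δ cos θ = 0.070339, so φ₂ = 4.033°.
For the longitude increment, Δλ = atan2( sin θ sin δ cos φ₁, cos δ − sin φ₁ sin φ₂ ) = atan2(-0.820562, 0.372959) = -65.557°.
λ₂ = -150.547° + -65.557° = -216.104°, normalized to (−180°, 180°] → 143.896°.

latitude 4.033°, longitude 143.896°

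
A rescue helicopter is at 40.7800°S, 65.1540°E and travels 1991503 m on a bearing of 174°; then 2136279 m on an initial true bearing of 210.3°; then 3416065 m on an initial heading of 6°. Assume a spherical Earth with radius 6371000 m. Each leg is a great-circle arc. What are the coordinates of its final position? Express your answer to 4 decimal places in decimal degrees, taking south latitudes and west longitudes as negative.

latitude -41.8629°, longitude 39.2447°

Apply the spherical direct solution leg by leg, carrying full precision between legs.
Leg 1: from (-40.7800°, 65.1540°), δ = 1991503/6371000 = 0.312589 rad, θ = 174° → φ = -58.5497°, λ = 68.6862°.
Leg 2: from (-58.5497°, 68.6862°), δ = 2136279/6371000 = 0.335313 rad, θ = 210.3° → φ = -72.5197°, λ = 35.1329°.
Leg 3: from (-72.5197°, 35.1329°), δ = 3416065/6371000 = 0.536190 rad, θ = 6° → φ = -41.8629°, λ = 39.2447°.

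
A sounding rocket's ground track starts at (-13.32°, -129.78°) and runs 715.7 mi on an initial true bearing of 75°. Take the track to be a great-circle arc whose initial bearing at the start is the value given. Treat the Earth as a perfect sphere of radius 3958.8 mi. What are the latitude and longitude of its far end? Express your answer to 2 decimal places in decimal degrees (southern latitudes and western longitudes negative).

latitude -10.45°, longitude -119.61°

The arc subtends δ = 715.7/3958.8 = 0.180787 rad at the centre.
With φ₁ = -13.32° = -0.232478 rad and θ = 75° = 1.308997 rad:
Destination latitude: φ₂ = arcsin( sin φ₁ cos δ + cos φ₁ sin δ cos θ ) = arcsin(-0.181350) = -10.45°.
Then Δλ = atan2(0.169005, 0.941921) = 0.177537 rad, from sin θ sin δ cos φ₁ over cos δ − sin φ₁ sin φ₂.
λ₂ = λ₁ + Δλ = -119.61°.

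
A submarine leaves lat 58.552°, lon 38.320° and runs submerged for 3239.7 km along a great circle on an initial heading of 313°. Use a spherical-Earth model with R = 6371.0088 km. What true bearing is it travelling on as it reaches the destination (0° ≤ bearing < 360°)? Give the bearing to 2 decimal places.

final bearing 254.67°

Angular distance δ = d/R = 3239.7 / 6371.0088 = 0.508507 rad.
Converting: φ₁ = 1.021925 rad, θ = 5.462881 rad.
sin φ₂ = sin φ₁ cos δ + cos φ₁ sin δ cos θ = (0.853114)(0.873473) + (0.521725)(0.486873)(0.681998) = 0.918409
φ₂ = asin(0.918409) = 1.164039 rad = 66.695°.
Δλ = atan2( sin θ sin δ cos φ₁ , cos δ − sin φ₁ sin φ₂ ) = atan2(-0.185774, 0.089965) = -1.119809 rad = -64.160°.
Hence λ₂ = 38.320° + -64.160° = -25.840°.
The forward bearing on arrival equals the back-azimuth from the destination plus 180°.
Back-azimuth from P₂ (66.69°, -25.84°) to P₁ (58.55°, 38.32°), with Δλ' = λ₁ − λ₂ = 64.16°: atan2( sin Δλ' cos φ₁ , cos φ₂ sin φ₁ − sin φ₂ cos φ₁ cos Δλ' ) = 74.67°.
Final bearing = (74.67° + 180°) mod 360° = 254.67°.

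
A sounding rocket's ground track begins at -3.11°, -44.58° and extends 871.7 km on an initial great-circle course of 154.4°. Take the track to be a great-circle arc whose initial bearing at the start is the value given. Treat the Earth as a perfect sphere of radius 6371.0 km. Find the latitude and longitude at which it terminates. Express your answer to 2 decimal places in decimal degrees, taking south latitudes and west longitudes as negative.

Angular distance δ = d/R = 871.7 / 6371 = 0.136823 rad.
Start latitude φ₁ = -0.054280 rad; initial bearing θ = 2.694788 rad.
sin φ₂ = sin φ₁ cos δ + cos φ₁ sin δ cos θ = (-0.054253)(0.990654) + (0.998527)(0.136397)(-0.901833) = -0.176572
φ₂ = asin(-0.176572) = -0.177502 rad = -10.17°.
For the longitude increment, Δλ = atan2( sin θ sin δ cos φ₁, cos δ − sin φ₁ sin φ₂ ) = atan2(0.058848, 0.981075) = 3.43°.
Hence λ₂ = -44.58° + 3.43° = -41.15°.

latitude -10.17°, longitude -41.15°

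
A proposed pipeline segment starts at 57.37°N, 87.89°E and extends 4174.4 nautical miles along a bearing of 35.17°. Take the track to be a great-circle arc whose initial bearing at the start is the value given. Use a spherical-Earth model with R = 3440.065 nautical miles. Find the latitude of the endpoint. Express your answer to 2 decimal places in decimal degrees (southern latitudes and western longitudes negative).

latitude 45.03°

δ = 4174.4/3440.065 = 1.213465 rad (69.5264°).
With φ₁ = 57.37° = 1.001295 rad and θ = 35.17° = 0.613832 rad:
sin φ₂ = sin φ₁ cos δ + cos φ₁ sin δ cos θ = (0.842170)(0.349775) + (0.539212)(0.936834)(0.817447) = 0.707505
φ₂ = asin(0.707505) = 0.785961 rad = 45.03°.
Then Δλ = atan2(0.290970, -0.246064) = 2.272771 rad, from sin θ sin δ cos φ₁ over cos δ − sin φ₁ sin φ₂.
λ₂ = 87.89° + 130.22° = 218.11°, normalized to (−180°, 180°] → -141.89°.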